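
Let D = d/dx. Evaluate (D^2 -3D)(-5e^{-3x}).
- 90 e^{- 3 x}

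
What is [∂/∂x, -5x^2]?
- 10 x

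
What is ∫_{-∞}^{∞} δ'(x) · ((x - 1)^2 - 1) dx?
2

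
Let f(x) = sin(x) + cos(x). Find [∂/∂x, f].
- \sin{\left(x \right)} + \cos{\left(x \right)}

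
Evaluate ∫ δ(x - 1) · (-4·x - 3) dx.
-7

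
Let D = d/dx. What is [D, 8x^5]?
40 x^{4}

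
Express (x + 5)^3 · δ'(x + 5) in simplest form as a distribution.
0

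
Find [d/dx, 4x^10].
40 x^{9}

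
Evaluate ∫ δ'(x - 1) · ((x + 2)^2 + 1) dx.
-6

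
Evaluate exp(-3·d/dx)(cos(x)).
\cos{\left(x - 3 \right)}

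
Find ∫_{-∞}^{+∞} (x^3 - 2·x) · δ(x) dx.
0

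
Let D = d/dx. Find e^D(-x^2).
- x^{2} - 2 x - 1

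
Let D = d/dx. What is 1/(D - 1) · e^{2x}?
e^{2 x}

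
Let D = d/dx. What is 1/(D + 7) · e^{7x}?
\frac{e^{7 x}}{14}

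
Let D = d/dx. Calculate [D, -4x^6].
- 24 x^{5}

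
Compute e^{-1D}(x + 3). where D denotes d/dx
x + 2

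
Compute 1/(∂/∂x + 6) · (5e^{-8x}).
- \frac{5 e^{- 8 x}}{2}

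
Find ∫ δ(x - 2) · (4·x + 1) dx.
9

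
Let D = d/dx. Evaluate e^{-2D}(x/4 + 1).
\frac{x}{4} + \frac{1}{2}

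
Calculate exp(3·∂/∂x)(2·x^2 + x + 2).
2 x^{2} + 13 x + 23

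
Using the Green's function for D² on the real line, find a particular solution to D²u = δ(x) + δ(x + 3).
\frac{|x|}{2} + \frac{|x + 3|}{2}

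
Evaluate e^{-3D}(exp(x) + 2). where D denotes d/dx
e^{x - 3} + 2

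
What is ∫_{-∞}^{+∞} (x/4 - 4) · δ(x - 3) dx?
- \frac{13}{4}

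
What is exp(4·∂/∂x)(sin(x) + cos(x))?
\sqrt{2} \sin{\left(x + \frac{\pi}{4} + 4 \right)}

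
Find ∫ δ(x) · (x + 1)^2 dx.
1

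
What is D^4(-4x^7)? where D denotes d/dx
- 3360 x^{3}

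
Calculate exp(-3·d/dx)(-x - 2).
1 - x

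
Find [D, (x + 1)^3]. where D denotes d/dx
3 \left(x + 1\right)^{2}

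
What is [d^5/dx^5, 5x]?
25\frac{d^{4}}{dx^{4}}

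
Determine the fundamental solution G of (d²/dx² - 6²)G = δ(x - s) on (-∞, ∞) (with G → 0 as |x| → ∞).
-\frac{e^{-6|x-s|}}{12}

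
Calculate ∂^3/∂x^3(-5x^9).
- 2520 x^{6}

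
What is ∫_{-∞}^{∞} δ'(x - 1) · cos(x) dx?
\sin{\left(1 \right)}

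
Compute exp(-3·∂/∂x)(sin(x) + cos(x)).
\sqrt{2} \cos{\left(- x + \frac{\pi}{4} + 3 \right)}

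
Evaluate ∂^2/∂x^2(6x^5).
120 x^{3}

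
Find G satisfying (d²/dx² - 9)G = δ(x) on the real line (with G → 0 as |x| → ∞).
-\frac{e^{-3|x|}}{6}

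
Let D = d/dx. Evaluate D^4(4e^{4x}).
1024 e^{4 x}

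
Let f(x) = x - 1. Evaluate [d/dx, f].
1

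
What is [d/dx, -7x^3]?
- 21 x^{2}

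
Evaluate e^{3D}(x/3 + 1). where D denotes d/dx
\frac{x}{3} + 2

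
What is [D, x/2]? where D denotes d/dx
\frac{1}{2}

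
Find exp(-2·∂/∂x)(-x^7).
- x^{7} + 14 x^{6} - 84 x^{5} + 280 x^{4} - 560 x^{3} + 672 x^{2} - 448 x + 128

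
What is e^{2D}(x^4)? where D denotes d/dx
x^{4} + 8 x^{3} + 24 x^{2} + 32 x + 16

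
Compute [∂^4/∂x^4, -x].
-4\frac{d^{3}}{dx^{3}}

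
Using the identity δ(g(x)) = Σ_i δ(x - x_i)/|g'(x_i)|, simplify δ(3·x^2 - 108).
\frac{\delta(x - 6) + \delta(x + 6)}{36}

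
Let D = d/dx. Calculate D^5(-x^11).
- 55440 x^{6}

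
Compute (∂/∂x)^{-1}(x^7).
\frac{x^{8}}{8}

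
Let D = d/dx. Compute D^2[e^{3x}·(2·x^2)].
\left(18 x^{2} + 24 x + 4\right) e^{3 x}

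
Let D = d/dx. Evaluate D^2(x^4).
12 x^{2}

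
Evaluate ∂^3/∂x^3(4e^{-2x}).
- 32 e^{- 2 x}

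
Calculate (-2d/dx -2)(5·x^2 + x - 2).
- 10 x^{2} - 22 x + 2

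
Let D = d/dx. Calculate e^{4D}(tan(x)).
\tan{\left(x + 4 \right)}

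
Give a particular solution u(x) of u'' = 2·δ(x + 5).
|x + 5|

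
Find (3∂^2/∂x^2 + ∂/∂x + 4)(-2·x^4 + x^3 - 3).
- 8 x^{4} - 4 x^{3} - 69 x^{2} + 18 x - 12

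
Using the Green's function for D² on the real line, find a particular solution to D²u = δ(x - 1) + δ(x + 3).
\frac{|x - 1|}{2} + \frac{|x + 3|}{2}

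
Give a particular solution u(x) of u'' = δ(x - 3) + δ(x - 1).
\frac{|x - 3|}{2} + \frac{|x - 1|}{2}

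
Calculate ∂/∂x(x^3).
3 x^{2}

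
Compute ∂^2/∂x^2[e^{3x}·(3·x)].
\left(27 x + 18\right) e^{3 x}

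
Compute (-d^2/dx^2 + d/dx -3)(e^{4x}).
- 15 e^{4 x}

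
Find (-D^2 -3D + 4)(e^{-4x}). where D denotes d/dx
0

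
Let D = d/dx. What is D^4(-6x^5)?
- 720 x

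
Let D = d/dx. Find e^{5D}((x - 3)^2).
x^{2} + 4 x + 4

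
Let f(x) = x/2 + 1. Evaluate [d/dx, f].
\frac{1}{2}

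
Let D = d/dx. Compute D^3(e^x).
e^{x}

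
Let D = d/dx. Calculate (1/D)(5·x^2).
\frac{5 x^{3}}{3}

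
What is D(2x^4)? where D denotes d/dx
8 x^{3}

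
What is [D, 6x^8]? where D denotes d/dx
48 x^{7}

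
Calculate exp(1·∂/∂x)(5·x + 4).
5 x + 9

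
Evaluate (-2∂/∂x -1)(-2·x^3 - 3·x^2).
x \left(2 x^{2} + 15 x + 12\right)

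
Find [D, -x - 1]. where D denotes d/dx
-1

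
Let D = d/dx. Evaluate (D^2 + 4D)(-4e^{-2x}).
16 e^{- 2 x}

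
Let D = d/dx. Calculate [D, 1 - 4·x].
-4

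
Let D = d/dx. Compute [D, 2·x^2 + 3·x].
4 x + 3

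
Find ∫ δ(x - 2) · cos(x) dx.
\cos{\left(2 \right)}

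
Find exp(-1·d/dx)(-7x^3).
- 7 x^{3} + 21 x^{2} - 21 x + 7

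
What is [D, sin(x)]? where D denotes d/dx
\cos{\left(x \right)}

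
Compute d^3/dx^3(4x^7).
840 x^{4}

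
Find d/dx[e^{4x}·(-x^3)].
x^{2} \left(- 4 x - 3\right) e^{4 x}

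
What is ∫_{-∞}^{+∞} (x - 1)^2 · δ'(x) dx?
2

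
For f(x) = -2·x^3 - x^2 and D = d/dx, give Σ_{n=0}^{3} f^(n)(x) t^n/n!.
- 2 t^{3} - t^{2} \left(6 x + 1\right) - 2 t x \left(3 x + 1\right) - 2 x^{3} - x^{2}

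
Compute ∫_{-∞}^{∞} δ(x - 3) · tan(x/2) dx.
\tan{\left(\frac{3}{2} \right)}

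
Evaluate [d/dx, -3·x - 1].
-3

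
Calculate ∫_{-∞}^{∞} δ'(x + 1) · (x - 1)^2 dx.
4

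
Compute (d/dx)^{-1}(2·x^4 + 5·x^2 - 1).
\frac{2 x^{5}}{5} + \frac{5 x^{3}}{3} - x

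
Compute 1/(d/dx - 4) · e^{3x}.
- e^{3 x}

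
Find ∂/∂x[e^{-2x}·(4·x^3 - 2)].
4 \left(- 2 x^{3} + 3 x^{2} + 1\right) e^{- 2 x}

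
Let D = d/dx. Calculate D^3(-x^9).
- 504 x^{6}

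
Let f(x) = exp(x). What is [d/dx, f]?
e^{x}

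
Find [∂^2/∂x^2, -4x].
-8\frac{d}{dx}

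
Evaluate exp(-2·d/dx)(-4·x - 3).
5 - 4 x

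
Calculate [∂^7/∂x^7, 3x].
21\frac{d^{6}}{dx^{6}}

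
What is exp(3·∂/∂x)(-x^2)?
- x^{2} - 6 x - 9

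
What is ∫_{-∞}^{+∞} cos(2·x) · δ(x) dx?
1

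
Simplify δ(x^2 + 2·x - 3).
\frac{\delta(x - 1) + \delta(x + 3)}{4}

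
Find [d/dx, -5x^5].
- 25 x^{4}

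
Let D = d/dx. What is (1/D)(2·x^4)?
\frac{2 x^{5}}{5}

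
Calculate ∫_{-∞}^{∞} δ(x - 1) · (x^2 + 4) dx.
5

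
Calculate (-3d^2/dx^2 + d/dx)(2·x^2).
4 x - 12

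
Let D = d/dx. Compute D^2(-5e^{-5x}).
- 125 e^{- 5 x}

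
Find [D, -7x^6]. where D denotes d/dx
- 42 x^{5}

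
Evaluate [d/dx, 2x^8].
16 x^{7}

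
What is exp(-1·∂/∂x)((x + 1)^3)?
x^{3}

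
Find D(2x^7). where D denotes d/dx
14 x^{6}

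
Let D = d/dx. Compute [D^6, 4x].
24D^{5}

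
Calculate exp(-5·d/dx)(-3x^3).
- 3 x^{3} + 45 x^{2} - 225 x + 375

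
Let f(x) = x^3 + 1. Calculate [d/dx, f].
3 x^{2}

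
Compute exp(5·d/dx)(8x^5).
8 x^{5} + 200 x^{4} + 2000 x^{3} + 10000 x^{2} + 25000 x + 25000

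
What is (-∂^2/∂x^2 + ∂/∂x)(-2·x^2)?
4 - 4 x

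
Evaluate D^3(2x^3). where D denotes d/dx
12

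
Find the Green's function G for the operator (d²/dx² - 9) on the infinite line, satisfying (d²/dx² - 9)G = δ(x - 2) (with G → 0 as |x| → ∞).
-\frac{e^{-3|x - 2|}}{6}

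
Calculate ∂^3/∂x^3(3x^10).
2160 x^{7}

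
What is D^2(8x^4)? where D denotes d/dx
96 x^{2}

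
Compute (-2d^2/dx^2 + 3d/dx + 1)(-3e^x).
- 6 e^{x}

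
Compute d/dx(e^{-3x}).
- 3 e^{- 3 x}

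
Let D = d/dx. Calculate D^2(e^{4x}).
16 e^{4 x}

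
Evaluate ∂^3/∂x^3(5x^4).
120 x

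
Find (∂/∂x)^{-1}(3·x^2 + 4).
x^{3} + 4 x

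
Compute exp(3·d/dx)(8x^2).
8 x^{2} + 48 x + 72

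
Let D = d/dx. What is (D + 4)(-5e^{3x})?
- 35 e^{3 x}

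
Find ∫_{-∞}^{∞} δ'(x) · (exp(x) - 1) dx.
-1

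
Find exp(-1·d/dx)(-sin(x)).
- \sin{\left(x - 1 \right)}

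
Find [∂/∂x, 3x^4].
12 x^{3}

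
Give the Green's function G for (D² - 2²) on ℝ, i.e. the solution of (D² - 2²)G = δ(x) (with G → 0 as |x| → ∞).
-\frac{e^{-2|x|}}{4}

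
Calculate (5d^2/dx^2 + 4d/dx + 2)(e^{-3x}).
35 e^{- 3 x}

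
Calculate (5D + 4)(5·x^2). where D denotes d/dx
10 x \left(2 x + 5\right)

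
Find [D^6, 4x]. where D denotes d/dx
24D^{5}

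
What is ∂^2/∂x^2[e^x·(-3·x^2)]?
3 \left(- x^{2} - 4 x - 2\right) e^{x}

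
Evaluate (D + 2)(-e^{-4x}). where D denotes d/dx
2 e^{- 4 x}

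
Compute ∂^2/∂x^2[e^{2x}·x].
4 \left(x + 1\right) e^{2 x}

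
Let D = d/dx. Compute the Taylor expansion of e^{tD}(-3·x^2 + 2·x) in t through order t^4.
- 3 t^{2} - 2 t \left(3 x - 1\right) - 3 x^{2} + 2 x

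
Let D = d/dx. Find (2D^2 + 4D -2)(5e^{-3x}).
20 e^{- 3 x}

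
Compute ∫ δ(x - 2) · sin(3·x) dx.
\sin{\left(6 \right)}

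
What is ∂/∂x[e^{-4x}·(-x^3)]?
x^{2} \left(4 x - 3\right) e^{- 4 x}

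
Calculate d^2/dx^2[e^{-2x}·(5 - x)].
4 \left(6 - x\right) e^{- 2 x}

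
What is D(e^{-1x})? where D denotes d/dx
- e^{- x}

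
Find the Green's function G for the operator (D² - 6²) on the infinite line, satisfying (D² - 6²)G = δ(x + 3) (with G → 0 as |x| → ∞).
-\frac{e^{-6|x + 3|}}{12}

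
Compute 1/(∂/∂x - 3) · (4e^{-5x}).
- \frac{e^{- 5 x}}{2}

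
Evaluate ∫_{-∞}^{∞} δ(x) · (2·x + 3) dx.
3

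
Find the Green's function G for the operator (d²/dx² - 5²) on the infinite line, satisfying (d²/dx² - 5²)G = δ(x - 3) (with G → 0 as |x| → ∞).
-\frac{e^{-5|x - 3|}}{10}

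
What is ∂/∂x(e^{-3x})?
- 3 e^{- 3 x}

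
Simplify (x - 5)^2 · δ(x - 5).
0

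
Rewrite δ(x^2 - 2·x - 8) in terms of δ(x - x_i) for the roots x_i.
\frac{\delta(x - 4) + \delta(x + 2)}{6}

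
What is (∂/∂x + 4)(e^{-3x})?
e^{- 3 x}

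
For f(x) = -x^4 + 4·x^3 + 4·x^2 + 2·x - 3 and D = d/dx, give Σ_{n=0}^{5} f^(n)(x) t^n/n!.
- t^{4} + t^{3} \left(4 - 4 x\right) + t^{2} \left(- 6 x^{2} + 12 x + 4\right) + 2 t \left(- 2 x^{3} + 6 x^{2} + 4 x + 1\right) - x^{4} + 4 x^{3} + 4 x^{2} + 2 x - 3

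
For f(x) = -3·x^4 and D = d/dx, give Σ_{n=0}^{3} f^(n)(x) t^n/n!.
3 x \left(- 4 t^{3} - 6 t^{2} x - 4 t x^{2} - x^{3}\right)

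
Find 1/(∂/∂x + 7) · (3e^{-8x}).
- 3 e^{- 8 x}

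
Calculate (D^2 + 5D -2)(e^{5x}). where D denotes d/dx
48 e^{5 x}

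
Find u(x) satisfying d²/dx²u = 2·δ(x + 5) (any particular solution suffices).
|x + 5|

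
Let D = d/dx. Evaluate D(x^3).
3 x^{2}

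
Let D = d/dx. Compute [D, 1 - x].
-1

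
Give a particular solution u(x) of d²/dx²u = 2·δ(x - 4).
|x - 4|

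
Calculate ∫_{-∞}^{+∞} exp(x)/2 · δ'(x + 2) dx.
- \frac{1}{2 e^{2}}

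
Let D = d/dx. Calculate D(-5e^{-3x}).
15 e^{- 3 x}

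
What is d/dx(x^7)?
7 x^{6}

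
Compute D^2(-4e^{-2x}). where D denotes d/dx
- 16 e^{- 2 x}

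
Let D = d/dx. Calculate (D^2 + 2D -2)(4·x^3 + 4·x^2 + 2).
- 8 x^{3} + 16 x^{2} + 40 x + 4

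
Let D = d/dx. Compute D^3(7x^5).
420 x^{2}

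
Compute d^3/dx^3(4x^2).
0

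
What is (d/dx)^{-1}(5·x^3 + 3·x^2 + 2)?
\frac{5 x^{4}}{4} + x^{3} + 2 x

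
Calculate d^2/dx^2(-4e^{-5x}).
- 100 e^{- 5 x}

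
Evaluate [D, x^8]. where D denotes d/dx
8 x^{7}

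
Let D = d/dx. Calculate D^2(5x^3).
30 x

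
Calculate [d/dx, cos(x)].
- \sin{\left(x \right)}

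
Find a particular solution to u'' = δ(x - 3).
\frac{|x - 3|}{2}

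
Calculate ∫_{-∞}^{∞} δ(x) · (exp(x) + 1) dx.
2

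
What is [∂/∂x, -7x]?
-7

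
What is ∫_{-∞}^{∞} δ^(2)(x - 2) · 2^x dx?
4 \log{\left(2 \right)}^{2}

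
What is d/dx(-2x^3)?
- 6 x^{2}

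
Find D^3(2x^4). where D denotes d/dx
48 x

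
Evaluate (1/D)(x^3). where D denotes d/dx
\frac{x^{4}}{4}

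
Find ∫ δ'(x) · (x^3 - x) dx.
1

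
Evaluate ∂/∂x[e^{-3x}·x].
\left(1 - 3 x\right) e^{- 3 x}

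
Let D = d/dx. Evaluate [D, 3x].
3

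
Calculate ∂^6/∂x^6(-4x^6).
-2880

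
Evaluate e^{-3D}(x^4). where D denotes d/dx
x^{4} - 12 x^{3} + 54 x^{2} - 108 x + 81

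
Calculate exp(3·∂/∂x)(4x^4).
4 x^{4} + 48 x^{3} + 216 x^{2} + 432 x + 324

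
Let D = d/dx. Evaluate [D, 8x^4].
32 x^{3}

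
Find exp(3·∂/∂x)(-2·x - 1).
- 2 x - 7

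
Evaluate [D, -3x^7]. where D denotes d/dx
- 21 x^{6}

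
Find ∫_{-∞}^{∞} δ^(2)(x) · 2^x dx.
\log{\left(2 \right)}^{2}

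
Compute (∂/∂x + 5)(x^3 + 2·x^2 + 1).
5 x^{3} + 13 x^{2} + 4 x + 5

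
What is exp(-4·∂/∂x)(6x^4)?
6 x^{4} - 96 x^{3} + 576 x^{2} - 1536 x + 1536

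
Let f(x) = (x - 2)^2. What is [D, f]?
2 x - 4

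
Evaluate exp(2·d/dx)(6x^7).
6 x^{7} + 84 x^{6} + 504 x^{5} + 1680 x^{4} + 3360 x^{3} + 4032 x^{2} + 2688 x + 768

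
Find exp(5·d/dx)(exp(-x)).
e^{- x - 5}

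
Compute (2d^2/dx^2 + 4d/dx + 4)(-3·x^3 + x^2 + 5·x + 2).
- 12 x^{3} - 32 x^{2} - 8 x + 32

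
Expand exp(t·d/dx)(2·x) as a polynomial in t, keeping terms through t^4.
2 t + 2 x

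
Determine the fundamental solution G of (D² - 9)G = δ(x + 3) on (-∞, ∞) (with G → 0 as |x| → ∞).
-\frac{e^{-3|x + 3|}}{6}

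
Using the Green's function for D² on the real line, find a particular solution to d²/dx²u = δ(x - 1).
\frac{|x - 1|}{2}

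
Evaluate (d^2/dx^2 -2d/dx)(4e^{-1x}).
12 e^{- x}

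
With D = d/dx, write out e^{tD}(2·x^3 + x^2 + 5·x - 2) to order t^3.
2 t^{3} + t^{2} \left(6 x + 1\right) + t \left(6 x^{2} + 2 x + 5\right) + 2 x^{3} + x^{2} + 5 x - 2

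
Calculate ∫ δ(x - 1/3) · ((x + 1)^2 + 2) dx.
\frac{34}{9}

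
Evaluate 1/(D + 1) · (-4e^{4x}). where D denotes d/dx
- \frac{4 e^{4 x}}{5}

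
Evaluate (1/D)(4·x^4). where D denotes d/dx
\frac{4 x^{5}}{5}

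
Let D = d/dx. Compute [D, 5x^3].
15 x^{2}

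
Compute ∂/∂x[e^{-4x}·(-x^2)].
2 x \left(2 x - 1\right) e^{- 4 x}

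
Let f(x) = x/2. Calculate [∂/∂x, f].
\frac{1}{2}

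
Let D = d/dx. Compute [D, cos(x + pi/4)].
- \sin{\left(x + \frac{\pi}{4} \right)}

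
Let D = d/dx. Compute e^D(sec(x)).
\sec{\left(x + 1 \right)}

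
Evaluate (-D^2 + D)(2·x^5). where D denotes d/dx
10 x^{3} \left(x - 4\right)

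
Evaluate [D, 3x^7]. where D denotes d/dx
21 x^{6}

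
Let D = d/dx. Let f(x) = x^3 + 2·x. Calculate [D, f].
3 x^{2} + 2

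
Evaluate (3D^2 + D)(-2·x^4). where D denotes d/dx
8 x^{2} \left(- x - 9\right)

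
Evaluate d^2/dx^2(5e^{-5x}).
125 e^{- 5 x}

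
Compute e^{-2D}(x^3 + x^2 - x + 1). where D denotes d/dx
x^{3} - 5 x^{2} + 7 x - 1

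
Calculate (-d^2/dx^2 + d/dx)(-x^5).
5 x^{3} \left(4 - x\right)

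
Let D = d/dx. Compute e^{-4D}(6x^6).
6 x^{6} - 144 x^{5} + 1440 x^{4} - 7680 x^{3} + 23040 x^{2} - 36864 x + 24576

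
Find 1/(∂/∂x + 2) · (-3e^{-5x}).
e^{- 5 x}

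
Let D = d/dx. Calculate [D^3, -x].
-3D^{2}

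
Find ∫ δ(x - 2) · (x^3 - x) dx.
6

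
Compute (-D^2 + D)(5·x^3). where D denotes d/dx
15 x \left(x - 2\right)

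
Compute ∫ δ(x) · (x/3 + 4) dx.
4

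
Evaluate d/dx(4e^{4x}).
16 e^{4 x}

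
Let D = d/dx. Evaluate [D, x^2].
2 x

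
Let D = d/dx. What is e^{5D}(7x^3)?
7 x^{3} + 105 x^{2} + 525 x + 875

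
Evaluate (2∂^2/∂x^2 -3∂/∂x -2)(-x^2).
2 x^{2} + 6 x - 4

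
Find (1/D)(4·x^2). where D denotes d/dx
\frac{4 x^{3}}{3}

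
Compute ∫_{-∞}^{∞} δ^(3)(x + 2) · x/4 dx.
0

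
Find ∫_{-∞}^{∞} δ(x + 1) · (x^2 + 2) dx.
3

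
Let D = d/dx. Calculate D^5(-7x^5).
-840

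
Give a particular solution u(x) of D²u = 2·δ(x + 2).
|x + 2|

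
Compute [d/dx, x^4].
4 x^{3}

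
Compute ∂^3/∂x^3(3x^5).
180 x^{2}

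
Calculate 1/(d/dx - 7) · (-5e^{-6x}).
\frac{5 e^{- 6 x}}{13}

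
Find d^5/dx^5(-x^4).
0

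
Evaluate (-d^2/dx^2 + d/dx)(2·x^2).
4 x - 4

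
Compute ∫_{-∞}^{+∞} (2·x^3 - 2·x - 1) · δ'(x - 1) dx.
-4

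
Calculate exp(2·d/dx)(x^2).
x^{2} + 4 x + 4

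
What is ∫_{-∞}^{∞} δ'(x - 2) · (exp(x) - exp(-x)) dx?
- 2 \cosh{\left(2 \right)}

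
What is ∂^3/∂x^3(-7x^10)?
- 5040 x^{7}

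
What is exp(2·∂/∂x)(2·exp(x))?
2 e^{x + 2}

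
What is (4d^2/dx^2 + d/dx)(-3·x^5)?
15 x^{3} \left(- x - 16\right)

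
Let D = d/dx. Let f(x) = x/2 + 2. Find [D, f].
\frac{1}{2}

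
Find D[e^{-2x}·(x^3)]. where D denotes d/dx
x^{2} \left(3 - 2 x\right) e^{- 2 x}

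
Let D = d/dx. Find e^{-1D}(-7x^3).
- 7 x^{3} + 21 x^{2} - 21 x + 7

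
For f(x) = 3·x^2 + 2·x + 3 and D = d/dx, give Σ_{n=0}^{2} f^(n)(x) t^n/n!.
3 t^{2} + 2 t \left(3 x + 1\right) + 3 x^{2} + 2 x + 3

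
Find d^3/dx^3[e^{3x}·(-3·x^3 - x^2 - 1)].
\left(- 81 x^{3} - 270 x^{2} - 216 x - 63\right) e^{3 x}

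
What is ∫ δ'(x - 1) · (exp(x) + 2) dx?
- e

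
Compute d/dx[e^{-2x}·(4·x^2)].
8 x \left(1 - x\right) e^{- 2 x}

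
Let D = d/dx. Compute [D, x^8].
8 x^{7}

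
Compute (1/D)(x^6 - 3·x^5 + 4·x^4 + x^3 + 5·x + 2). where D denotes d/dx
\frac{x^{7}}{7} - \frac{x^{6}}{2} + \frac{4 x^{5}}{5} + \frac{x^{4}}{4} + \frac{5 x^{2}}{2} + 2 x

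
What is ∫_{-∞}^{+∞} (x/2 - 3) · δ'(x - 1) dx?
- \frac{1}{2}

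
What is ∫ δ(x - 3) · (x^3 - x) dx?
24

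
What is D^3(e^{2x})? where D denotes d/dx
8 e^{2 x}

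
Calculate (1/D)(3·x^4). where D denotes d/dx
\frac{3 x^{5}}{5}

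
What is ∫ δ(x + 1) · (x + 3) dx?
2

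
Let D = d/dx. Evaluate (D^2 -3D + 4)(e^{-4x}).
32 e^{- 4 x}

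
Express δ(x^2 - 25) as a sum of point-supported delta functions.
\frac{\delta(x + 5) + \delta(x - 5)}{10}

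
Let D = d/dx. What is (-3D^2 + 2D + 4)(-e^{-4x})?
52 e^{- 4 x}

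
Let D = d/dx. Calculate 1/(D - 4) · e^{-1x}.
- \frac{e^{- x}}{5}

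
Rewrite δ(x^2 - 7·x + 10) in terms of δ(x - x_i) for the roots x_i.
\frac{\delta(x - 5) + \delta(x - 2)}{3}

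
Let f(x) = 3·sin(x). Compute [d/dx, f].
3 \cos{\left(x \right)}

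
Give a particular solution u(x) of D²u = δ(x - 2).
\frac{|x - 2|}{2}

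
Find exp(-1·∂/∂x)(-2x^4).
- 2 x^{4} + 8 x^{3} - 12 x^{2} + 8 x - 2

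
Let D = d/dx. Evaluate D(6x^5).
30 x^{4}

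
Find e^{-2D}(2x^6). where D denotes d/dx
2 x^{6} - 24 x^{5} + 120 x^{4} - 320 x^{3} + 480 x^{2} - 384 x + 128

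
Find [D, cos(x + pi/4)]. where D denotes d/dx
- \sin{\left(x + \frac{\pi}{4} \right)}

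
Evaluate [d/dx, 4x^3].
12 x^{2}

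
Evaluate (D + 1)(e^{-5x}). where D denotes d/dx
- 4 e^{- 5 x}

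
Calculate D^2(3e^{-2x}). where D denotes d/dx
12 e^{- 2 x}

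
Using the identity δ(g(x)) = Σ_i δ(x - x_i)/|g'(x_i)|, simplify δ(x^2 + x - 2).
\frac{\delta(x + 2) + \delta(x - 1)}{3}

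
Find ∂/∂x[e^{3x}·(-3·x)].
\left(- 9 x - 3\right) e^{3 x}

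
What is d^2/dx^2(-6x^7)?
- 252 x^{5}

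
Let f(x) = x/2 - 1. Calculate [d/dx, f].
\frac{1}{2}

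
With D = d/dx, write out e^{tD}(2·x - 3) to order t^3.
2 t + 2 x - 3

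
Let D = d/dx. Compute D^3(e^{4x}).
64 e^{4 x}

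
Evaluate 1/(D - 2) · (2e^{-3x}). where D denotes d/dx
- \frac{2 e^{- 3 x}}{5}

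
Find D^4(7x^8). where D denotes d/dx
11760 x^{4}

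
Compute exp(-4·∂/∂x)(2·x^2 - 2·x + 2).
2 x^{2} - 18 x + 42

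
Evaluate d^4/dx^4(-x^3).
0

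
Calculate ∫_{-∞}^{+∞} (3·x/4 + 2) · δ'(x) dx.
- \frac{3}{4}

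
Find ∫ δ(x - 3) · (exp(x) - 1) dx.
-1 + e^{3}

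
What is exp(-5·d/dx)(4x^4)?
4 x^{4} - 80 x^{3} + 600 x^{2} - 2000 x + 2500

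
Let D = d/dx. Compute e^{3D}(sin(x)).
\sin{\left(x + 3 \right)}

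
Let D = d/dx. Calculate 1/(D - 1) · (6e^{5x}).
\frac{3 e^{5 x}}{2}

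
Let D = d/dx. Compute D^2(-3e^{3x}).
- 27 e^{3 x}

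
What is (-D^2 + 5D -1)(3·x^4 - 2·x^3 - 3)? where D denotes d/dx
- 3 x^{4} + 62 x^{3} - 66 x^{2} + 12 x + 3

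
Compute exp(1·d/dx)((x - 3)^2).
x^{2} - 4 x + 4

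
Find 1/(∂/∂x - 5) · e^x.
- \frac{e^{x}}{4}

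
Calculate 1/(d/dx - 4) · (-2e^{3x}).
2 e^{3 x}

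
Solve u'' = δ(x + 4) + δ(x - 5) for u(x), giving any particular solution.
\frac{|x + 4|}{2} + \frac{|x - 5|}{2}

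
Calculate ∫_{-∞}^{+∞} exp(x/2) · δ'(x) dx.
- \frac{1}{2}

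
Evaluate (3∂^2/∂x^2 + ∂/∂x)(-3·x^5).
15 x^{3} \left(- x - 12\right)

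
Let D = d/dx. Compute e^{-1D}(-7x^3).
- 7 x^{3} + 21 x^{2} - 21 x + 7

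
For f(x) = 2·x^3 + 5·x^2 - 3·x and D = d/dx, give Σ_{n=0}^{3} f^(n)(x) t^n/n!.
2 t^{3} + t^{2} \left(6 x + 5\right) + t \left(6 x^{2} + 10 x - 3\right) + 2 x^{3} + 5 x^{2} - 3 x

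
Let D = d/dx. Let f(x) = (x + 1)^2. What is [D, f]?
2 x + 2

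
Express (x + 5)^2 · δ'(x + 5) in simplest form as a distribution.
0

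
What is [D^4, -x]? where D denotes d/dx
-4D^{3}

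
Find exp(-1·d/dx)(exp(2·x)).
e^{2 x - 2}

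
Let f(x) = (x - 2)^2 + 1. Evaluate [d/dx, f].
2 x - 4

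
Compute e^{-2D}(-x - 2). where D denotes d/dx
- x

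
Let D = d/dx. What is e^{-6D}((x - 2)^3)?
x^{3} - 24 x^{2} + 192 x - 512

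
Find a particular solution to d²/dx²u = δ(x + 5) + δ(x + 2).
\frac{|x + 5|}{2} + \frac{|x + 2|}{2}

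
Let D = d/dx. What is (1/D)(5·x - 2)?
\frac{5 x^{2}}{2} - 2 x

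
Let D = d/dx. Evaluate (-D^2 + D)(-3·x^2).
6 - 6 x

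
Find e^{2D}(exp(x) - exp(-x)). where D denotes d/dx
2 \sinh{\left(x + 2 \right)}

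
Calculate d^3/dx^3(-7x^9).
- 3528 x^{6}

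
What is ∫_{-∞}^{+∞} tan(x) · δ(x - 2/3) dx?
\tan{\left(\frac{2}{3} \right)}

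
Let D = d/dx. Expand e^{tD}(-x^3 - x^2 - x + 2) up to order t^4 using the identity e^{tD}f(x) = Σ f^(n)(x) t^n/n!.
- t^{3} - t^{2} \left(3 x + 1\right) - t \left(3 x^{2} + 2 x + 1\right) - x^{3} - x^{2} - x + 2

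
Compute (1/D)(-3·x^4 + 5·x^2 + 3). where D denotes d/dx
- \frac{3 x^{5}}{5} + \frac{5 x^{3}}{3} + 3 x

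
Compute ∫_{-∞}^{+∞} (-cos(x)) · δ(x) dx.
-1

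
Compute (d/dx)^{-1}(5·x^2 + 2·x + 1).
\frac{5 x^{3}}{3} + x^{2} + x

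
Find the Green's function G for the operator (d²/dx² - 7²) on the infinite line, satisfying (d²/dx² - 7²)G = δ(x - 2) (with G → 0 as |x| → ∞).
-\frac{e^{-7|x - 2|}}{14}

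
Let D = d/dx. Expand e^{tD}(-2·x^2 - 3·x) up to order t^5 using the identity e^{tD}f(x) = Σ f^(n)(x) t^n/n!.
- 2 t^{2} - t \left(4 x + 3\right) - 2 x^{2} - 3 x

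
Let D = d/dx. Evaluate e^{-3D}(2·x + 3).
2 x - 3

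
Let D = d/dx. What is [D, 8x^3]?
24 x^{2}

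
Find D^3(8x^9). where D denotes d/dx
4032 x^{6}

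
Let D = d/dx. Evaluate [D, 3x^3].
9 x^{2}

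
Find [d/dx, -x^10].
- 10 x^{9}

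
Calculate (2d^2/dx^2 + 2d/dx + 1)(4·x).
4 x + 8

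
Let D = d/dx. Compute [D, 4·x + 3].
4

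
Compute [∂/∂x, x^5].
5 x^{4}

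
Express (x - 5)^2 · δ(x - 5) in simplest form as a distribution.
0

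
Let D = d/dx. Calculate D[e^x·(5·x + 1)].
\left(5 x + 6\right) e^{x}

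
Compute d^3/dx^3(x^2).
0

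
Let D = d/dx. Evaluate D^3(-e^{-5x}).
125 e^{- 5 x}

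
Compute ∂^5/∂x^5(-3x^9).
- 45360 x^{4}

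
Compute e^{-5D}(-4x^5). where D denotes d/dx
- 4 x^{5} + 100 x^{4} - 1000 x^{3} + 5000 x^{2} - 12500 x + 12500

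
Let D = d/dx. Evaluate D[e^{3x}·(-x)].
\left(- 3 x - 1\right) e^{3 x}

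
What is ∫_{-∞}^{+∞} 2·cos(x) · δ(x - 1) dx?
2 \cos{\left(1 \right)}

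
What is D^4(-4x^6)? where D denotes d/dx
- 1440 x^{2}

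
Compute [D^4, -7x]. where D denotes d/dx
-28D^{3}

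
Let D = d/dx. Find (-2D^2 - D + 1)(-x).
1 - x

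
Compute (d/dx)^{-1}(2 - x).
- \frac{x^{2}}{2} + 2 x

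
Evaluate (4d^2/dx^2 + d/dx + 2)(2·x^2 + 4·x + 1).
4 x^{2} + 12 x + 22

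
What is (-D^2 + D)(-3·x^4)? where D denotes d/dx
12 x^{2} \left(3 - x\right)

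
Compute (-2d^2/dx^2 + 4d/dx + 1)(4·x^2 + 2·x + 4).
4 x^{2} + 34 x - 4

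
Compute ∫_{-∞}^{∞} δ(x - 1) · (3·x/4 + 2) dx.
\frac{11}{4}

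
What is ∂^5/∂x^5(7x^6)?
5040 x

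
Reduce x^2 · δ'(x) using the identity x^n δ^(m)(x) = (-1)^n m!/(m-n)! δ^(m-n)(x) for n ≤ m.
0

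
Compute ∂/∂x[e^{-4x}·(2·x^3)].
x^{2} \left(6 - 8 x\right) e^{- 4 x}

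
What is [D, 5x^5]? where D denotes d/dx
25 x^{4}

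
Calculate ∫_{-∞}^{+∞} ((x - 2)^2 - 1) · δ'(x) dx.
4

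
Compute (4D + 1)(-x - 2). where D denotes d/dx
- x - 6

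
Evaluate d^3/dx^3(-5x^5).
- 300 x^{2}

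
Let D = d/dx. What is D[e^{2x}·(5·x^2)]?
10 x \left(x + 1\right) e^{2 x}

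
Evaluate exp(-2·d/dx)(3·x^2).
3 x^{2} - 12 x + 12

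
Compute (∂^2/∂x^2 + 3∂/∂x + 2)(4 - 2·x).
2 - 4 x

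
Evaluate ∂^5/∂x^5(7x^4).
0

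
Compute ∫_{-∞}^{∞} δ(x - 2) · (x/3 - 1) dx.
- \frac{1}{3}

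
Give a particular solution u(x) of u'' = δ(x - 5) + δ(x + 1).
\frac{|x - 5|}{2} + \frac{|x + 1|}{2}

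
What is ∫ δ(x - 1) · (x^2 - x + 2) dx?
2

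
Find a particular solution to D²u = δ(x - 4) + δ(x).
\frac{|x - 4|}{2} + \frac{|x|}{2}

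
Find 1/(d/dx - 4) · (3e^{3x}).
- 3 e^{3 x}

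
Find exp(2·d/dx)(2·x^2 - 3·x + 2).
2 x^{2} + 5 x + 4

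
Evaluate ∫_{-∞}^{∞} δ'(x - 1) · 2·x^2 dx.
-4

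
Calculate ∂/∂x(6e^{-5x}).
- 30 e^{- 5 x}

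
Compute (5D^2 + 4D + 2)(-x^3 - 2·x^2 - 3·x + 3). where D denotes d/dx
- 2 x^{3} - 16 x^{2} - 52 x - 26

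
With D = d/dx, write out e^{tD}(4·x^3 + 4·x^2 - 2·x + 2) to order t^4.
4 t^{3} + 4 t^{2} \left(3 x + 1\right) + 2 t \left(6 x^{2} + 4 x - 1\right) + 4 x^{3} + 4 x^{2} - 2 x + 2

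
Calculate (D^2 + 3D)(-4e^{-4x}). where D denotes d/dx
- 16 e^{- 4 x}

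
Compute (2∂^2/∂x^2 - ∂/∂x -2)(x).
- 2 x - 1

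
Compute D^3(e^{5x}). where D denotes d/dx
125 e^{5 x}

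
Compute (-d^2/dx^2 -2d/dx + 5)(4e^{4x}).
- 76 e^{4 x}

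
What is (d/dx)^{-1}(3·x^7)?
\frac{3 x^{8}}{8}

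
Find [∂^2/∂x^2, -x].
-2\frac{d}{dx}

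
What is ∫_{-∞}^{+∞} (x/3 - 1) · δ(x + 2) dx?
- \frac{5}{3}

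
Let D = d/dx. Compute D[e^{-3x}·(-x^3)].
3 x^{2} \left(x - 1\right) e^{- 3 x}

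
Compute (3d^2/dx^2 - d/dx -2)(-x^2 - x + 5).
2 x^{2} + 4 x - 15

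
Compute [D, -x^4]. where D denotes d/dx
- 4 x^{3}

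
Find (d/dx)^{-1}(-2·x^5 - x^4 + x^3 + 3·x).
- \frac{x^{6}}{3} - \frac{x^{5}}{5} + \frac{x^{4}}{4} + \frac{3 x^{2}}{2}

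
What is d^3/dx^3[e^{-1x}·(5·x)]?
5 \left(3 - x\right) e^{- x}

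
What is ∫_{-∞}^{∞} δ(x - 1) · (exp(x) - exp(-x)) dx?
2 \sinh{\left(1 \right)}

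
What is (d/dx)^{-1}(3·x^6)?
\frac{3 x^{7}}{7}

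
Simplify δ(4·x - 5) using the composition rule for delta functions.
\frac{\delta(x - 5/4)}{4}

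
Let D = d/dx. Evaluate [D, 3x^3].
9 x^{2}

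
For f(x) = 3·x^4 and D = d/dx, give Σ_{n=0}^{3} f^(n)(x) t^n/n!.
3 x \left(4 t^{3} + 6 t^{2} x + 4 t x^{2} + x^{3}\right)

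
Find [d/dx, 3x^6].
18 x^{5}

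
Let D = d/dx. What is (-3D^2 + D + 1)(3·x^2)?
3 x^{2} + 6 x - 18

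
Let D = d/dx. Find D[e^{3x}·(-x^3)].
3 x^{2} \left(- x - 1\right) e^{3 x}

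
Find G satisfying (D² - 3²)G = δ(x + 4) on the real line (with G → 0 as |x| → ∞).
-\frac{e^{-3|x + 4|}}{6}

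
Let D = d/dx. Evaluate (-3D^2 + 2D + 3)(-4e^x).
- 8 e^{x}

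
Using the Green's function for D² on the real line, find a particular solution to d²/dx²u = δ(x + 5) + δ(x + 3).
\frac{|x + 5|}{2} + \frac{|x + 3|}{2}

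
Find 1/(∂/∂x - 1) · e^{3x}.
\frac{e^{3 x}}{2}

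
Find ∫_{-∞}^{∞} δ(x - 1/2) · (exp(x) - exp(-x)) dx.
2 \sinh{\left(\frac{1}{2} \right)}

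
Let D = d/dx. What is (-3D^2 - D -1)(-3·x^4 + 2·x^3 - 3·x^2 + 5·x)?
3 x^{4} + 10 x^{3} + 105 x^{2} - 35 x + 13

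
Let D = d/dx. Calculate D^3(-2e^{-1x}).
2 e^{- x}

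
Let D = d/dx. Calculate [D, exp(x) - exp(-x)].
2 \cosh{\left(x \right)}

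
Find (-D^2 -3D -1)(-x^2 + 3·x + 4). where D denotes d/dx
x^{2} + 3 x - 11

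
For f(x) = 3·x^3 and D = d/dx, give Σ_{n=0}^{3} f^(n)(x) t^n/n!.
3 t^{3} + 9 t^{2} x + 9 t x^{2} + 3 x^{3}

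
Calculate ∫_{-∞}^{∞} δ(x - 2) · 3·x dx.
6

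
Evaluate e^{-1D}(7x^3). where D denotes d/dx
7 x^{3} - 21 x^{2} + 21 x - 7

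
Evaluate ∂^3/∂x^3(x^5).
60 x^{2}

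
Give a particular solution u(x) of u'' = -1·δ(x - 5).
-\frac{|x - 5|}{2}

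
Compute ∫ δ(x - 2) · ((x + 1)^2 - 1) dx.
8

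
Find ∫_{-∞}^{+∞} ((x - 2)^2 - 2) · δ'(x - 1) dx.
2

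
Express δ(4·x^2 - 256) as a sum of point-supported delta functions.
\frac{\delta(x - 8) + \delta(x + 8)}{64}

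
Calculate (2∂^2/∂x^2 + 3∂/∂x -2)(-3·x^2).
6 x^{2} - 18 x - 12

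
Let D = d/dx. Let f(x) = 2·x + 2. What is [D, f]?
2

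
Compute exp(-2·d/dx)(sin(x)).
\sin{\left(x - 2 \right)}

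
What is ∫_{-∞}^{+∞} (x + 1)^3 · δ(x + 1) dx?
0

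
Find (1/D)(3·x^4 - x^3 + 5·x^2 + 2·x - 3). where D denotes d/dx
\frac{3 x^{5}}{5} - \frac{x^{4}}{4} + \frac{5 x^{3}}{3} + x^{2} - 3 x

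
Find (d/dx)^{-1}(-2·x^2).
- \frac{2 x^{3}}{3}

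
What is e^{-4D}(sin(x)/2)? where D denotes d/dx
\frac{\sin{\left(x - 4 \right)}}{2}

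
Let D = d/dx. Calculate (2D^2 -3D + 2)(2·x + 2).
4 x - 2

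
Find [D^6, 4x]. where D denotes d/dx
24D^{5}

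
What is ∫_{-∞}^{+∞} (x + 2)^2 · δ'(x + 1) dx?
-2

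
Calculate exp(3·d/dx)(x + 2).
x + 5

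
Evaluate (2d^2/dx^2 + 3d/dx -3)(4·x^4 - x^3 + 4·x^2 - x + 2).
- 12 x^{4} + 51 x^{3} + 75 x^{2} + 15 x + 7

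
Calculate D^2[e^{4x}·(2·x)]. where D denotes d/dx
\left(32 x + 16\right) e^{4 x}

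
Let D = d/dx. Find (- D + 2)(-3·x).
3 - 6 x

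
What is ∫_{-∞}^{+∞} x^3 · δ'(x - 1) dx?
-3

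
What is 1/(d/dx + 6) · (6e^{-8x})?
- 3 e^{- 8 x}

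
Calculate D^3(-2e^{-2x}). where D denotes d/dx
16 e^{- 2 x}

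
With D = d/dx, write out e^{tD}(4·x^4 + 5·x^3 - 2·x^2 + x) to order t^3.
t^{3} \left(16 x + 5\right) + t^{2} \left(24 x^{2} + 15 x - 2\right) + t \left(16 x^{3} + 15 x^{2} - 4 x + 1\right) + 4 x^{4} + 5 x^{3} - 2 x^{2} + x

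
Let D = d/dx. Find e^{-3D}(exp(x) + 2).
e^{x - 3} + 2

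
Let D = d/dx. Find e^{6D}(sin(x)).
\sin{\left(x + 6 \right)}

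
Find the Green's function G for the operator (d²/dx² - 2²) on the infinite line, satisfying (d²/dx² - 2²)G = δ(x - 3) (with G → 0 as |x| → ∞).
-\frac{e^{-2|x - 3|}}{4}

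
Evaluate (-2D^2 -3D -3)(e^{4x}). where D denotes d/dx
- 47 e^{4 x}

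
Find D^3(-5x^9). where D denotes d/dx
- 2520 x^{6}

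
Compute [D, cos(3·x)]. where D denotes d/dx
- 3 \sin{\left(3 x \right)}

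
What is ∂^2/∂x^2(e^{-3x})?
9 e^{- 3 x}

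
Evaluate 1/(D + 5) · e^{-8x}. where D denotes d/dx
- \frac{e^{- 8 x}}{3}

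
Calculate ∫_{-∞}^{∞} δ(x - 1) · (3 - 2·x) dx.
1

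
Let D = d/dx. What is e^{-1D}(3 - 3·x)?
6 - 3 x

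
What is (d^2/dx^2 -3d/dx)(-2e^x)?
4 e^{x}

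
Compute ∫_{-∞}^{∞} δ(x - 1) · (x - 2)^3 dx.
-1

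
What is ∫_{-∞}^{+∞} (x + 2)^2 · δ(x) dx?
4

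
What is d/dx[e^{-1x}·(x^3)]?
x^{2} \left(3 - x\right) e^{- x}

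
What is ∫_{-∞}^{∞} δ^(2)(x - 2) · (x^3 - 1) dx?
12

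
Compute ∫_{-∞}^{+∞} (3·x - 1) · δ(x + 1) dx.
-4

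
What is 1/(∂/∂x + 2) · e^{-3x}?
- e^{- 3 x}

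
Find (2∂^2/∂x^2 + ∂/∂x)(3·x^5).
15 x^{3} \left(x + 8\right)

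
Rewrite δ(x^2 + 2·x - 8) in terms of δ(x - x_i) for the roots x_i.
\frac{\delta(x + 4) + \delta(x - 2)}{6}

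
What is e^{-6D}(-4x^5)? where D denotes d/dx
- 4 x^{5} + 120 x^{4} - 1440 x^{3} + 8640 x^{2} - 25920 x + 31104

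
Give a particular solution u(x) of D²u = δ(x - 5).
\frac{|x - 5|}{2}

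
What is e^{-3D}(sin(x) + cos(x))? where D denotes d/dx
\sqrt{2} \cos{\left(- x + \frac{\pi}{4} + 3 \right)}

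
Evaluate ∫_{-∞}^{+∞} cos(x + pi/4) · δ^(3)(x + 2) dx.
- \cos{\left(\frac{\pi}{4} + 2 \right)}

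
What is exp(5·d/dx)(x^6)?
x^{6} + 30 x^{5} + 375 x^{4} + 2500 x^{3} + 9375 x^{2} + 18750 x + 15625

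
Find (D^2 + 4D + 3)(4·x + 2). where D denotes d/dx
12 x + 22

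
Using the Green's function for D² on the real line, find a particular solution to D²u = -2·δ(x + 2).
-|x + 2|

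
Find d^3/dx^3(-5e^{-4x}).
320 e^{- 4 x}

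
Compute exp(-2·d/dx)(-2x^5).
- 2 x^{5} + 20 x^{4} - 80 x^{3} + 160 x^{2} - 160 x + 64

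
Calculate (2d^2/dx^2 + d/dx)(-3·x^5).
15 x^{3} \left(- x - 8\right)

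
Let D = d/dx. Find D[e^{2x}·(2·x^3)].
x^{2} \left(4 x + 6\right) e^{2 x}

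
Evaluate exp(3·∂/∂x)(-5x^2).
- 5 x^{2} - 30 x - 45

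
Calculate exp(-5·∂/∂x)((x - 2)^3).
x^{3} - 21 x^{2} + 147 x - 343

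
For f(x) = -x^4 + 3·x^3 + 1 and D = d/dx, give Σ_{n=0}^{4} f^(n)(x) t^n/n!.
- t^{4} - t^{3} \left(4 x - 3\right) - 3 t^{2} x \left(2 x - 3\right) - t x^{2} \left(4 x - 9\right) - x^{4} + 3 x^{3} + 1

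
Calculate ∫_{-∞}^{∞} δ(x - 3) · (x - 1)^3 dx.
8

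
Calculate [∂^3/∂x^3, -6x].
-18\frac{d^{2}}{dx^{2}}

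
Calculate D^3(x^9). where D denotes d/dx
504 x^{6}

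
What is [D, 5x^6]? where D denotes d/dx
30 x^{5}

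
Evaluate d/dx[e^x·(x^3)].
x^{2} \left(x + 3\right) e^{x}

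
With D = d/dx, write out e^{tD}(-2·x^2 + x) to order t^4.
- 2 t^{2} - t \left(4 x - 1\right) - 2 x^{2} + x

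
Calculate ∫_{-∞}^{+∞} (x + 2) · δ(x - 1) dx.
3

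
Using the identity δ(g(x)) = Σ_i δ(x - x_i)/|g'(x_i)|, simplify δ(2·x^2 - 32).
\frac{\delta(x - 4) + \delta(x + 4)}{16}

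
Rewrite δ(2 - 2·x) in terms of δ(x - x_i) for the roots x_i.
\frac{\delta(x - 1)}{2}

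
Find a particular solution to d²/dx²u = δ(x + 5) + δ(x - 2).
\frac{|x + 5|}{2} + \frac{|x - 2|}{2}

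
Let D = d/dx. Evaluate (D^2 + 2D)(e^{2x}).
8 e^{2 x}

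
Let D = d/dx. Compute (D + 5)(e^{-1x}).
4 e^{- x}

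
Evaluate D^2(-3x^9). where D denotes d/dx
- 216 x^{7}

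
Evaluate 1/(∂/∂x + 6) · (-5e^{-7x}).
5 e^{- 7 x}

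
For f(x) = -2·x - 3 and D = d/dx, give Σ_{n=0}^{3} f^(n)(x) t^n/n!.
- 2 t - 2 x - 3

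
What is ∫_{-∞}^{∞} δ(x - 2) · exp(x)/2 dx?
\frac{e^{2}}{2}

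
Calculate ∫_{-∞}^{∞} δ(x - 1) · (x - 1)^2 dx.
0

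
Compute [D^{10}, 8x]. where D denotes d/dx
80D^{9}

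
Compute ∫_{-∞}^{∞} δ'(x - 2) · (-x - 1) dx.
1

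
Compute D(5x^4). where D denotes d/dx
20 x^{3}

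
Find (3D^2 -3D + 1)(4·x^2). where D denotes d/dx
4 x^{2} - 24 x + 24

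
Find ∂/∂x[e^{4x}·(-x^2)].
2 x \left(- 2 x - 1\right) e^{4 x}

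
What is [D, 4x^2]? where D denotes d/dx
8 x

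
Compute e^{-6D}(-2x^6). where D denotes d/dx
- 2 x^{6} + 72 x^{5} - 1080 x^{4} + 8640 x^{3} - 38880 x^{2} + 93312 x - 93312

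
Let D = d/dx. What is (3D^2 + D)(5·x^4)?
20 x^{2} \left(x + 9\right)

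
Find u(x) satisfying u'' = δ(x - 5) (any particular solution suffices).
\frac{|x - 5|}{2}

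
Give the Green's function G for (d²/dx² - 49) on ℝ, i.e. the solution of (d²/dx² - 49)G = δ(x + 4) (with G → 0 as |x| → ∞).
-\frac{e^{-7|x + 4|}}{14}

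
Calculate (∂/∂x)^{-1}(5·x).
\frac{5 x^{2}}{2}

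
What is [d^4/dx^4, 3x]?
12\frac{d^{3}}{dx^{3}}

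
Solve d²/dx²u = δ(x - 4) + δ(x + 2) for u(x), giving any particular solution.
\frac{|x - 4|}{2} + \frac{|x + 2|}{2}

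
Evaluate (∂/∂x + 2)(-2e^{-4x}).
4 e^{- 4 x}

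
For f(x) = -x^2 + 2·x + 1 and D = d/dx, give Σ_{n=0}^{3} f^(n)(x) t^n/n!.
- t^{2} - 2 t \left(x - 1\right) - x^{2} + 2 x + 1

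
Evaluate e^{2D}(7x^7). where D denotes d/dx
7 x^{7} + 98 x^{6} + 588 x^{5} + 1960 x^{4} + 3920 x^{3} + 4704 x^{2} + 3136 x + 896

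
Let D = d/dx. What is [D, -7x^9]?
- 63 x^{8}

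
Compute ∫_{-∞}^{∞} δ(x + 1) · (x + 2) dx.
1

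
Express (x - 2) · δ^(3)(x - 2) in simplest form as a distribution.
-3\delta^{(2)}(x - 2)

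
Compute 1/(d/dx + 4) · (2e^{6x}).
\frac{e^{6 x}}{5}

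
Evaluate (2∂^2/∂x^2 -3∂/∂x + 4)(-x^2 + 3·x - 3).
- 4 x^{2} + 18 x - 25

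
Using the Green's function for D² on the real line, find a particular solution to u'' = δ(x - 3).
\frac{|x - 3|}{2}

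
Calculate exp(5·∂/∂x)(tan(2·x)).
\tan{\left(2 x + 10 \right)}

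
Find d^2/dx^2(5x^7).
210 x^{5}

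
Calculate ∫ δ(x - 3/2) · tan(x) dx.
\tan{\left(\frac{3}{2} \right)}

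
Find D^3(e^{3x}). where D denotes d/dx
27 e^{3 x}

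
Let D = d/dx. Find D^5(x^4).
0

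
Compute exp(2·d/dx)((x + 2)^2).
x^{2} + 8 x + 16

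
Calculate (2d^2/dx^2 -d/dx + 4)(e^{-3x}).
25 e^{- 3 x}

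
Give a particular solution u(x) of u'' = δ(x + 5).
\frac{|x + 5|}{2}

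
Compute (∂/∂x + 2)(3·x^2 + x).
6 x^{2} + 8 x + 1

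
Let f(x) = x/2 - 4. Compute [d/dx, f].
\frac{1}{2}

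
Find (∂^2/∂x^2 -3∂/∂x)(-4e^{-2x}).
- 40 e^{- 2 x}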